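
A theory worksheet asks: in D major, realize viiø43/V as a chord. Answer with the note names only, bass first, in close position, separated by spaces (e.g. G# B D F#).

D F# G# B

The slash marks an applied leading-tone chord: viio of V. In D major, V is A, so the leading tone to it is G#, a half step below.
Building a half-diminished seventh chord on G# gives G#-B-D-F#.
With the 43 figure the chord is in second inversion; from the bass D upward in close position it reads D-F#-G#-B.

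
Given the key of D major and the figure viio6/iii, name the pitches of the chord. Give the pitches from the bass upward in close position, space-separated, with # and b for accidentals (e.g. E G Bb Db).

G# B E#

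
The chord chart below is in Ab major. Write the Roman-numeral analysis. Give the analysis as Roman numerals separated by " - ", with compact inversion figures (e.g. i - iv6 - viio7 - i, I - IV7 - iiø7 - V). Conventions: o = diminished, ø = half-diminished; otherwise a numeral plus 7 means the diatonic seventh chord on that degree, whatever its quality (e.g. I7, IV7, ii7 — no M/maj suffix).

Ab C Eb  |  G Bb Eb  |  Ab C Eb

I - V6 - I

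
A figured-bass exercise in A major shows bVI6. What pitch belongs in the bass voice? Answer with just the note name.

bVI in A major has root F; the chord is F-A-C.
The figure 6 means first inversion — the third is in the bass.

A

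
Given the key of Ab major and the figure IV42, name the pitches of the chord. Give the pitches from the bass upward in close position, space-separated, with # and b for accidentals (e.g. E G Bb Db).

The numeral's case and figure indicate a major seventh chord. In Ab major its root, the fourth degree, is Db.
That chord is spelled Db-F-Ab-C.
The figured bass 42 indicates third inversion, placing the seventh (C) in the bass: C-Db-F-Ab.

C Db F Ab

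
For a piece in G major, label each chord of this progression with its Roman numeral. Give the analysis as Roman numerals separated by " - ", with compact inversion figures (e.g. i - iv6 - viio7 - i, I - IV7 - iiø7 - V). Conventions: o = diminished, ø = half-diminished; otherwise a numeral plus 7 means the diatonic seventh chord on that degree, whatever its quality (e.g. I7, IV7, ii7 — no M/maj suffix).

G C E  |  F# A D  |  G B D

G-C-E has root C, degree 4 in G major, so IV64.
F#-A-D has root D, degree 5 in G major, so V6.
G-B-D has root G, degree 1 in G major, so I.

IV64 - V6 - I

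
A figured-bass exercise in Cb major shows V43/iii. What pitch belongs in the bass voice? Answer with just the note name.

The applied chord V43/iii is rooted on Bb: Bb-D-F-Ab.
The figure 43 means second inversion — the fifth is in the bass.

F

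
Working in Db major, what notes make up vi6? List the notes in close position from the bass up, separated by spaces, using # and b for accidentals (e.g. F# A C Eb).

The numeral's case and figure indicate a minor triad. In Db major its root, scale degree 6, is Bb.
Stacking thirds from Bb gives Bb-Db-F.
With the 6 figure the chord is in first inversion; from the bass Db upward in close position it reads Db-F-Bb.

Db F Bb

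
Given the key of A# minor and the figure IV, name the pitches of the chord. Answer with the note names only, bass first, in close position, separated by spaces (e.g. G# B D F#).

D# F## A#

IV is the major subdominant, borrowed from the parallel major. In A# minor that root is D#.
So the chord is D#-F##-A#.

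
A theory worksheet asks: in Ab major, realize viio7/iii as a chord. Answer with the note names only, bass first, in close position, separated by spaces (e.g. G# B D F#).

viio7/iii is a secondary leading-tone chord. The target iii is C in Ab major; the applied chord is rooted a semitone below, on B.
Building a fully diminished seventh chord on B gives B-D-F-Ab.

B D F Ab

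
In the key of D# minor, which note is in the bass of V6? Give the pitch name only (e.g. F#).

C##

V in D# minor has root A#; the chord is A#-C##-E#.
The figure 6 means first inversion — the third is in the bass.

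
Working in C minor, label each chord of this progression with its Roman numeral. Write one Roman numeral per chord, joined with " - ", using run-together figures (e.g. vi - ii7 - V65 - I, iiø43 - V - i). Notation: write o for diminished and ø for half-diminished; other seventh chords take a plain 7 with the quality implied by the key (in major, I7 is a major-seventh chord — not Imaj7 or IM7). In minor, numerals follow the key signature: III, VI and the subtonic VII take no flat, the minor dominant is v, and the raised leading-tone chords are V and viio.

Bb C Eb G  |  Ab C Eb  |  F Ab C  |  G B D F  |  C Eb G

i42 - VI - iv - V7 - i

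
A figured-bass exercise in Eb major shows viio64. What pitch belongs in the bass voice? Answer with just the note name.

viio in Eb major has root D; the chord is D-F-Ab.
The figure 64 means second inversion — the fifth is in the bass.

Ab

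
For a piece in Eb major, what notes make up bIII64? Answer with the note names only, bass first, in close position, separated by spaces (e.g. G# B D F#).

bIII64 is a major triad on the lowered third degree, borrowed from the parallel minor. In Eb major that root is Gb.
So the chord is Gb-Bb-Db.
With the 64 figure the chord is in second inversion; from the bass Db upward in close position it reads Db-Gb-Bb.

Db Gb Bb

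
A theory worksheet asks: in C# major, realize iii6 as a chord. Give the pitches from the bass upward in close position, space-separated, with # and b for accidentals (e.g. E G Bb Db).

G# B# E#

In C# major, the third degree is E#, and the diatonic chord built there is a minor triad.
Stacking thirds from E# gives E#-G#-B#.
With the 6 figure the chord is in first inversion; from the bass G# upward in close position it reads G#-B#-E#.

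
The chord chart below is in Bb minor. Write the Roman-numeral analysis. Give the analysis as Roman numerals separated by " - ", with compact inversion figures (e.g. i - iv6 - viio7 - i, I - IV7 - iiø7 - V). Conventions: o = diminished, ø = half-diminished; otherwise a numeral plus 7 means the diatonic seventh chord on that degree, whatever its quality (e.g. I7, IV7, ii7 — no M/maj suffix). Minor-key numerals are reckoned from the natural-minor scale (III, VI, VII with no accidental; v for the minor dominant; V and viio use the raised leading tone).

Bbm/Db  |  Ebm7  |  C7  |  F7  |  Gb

Bbm/Db has root Bb, degree 1 in Bb minor, so i6.
Ebm7: minor seventh chord on Eb = scale degree 4 → iv7.
C7: chromatic; C is V of V, so V7/V.
F7 has root F, degree 5 in Bb minor, so V7.
Gb: root Gb is the submediant; major triad there is VI.

i6 - iv7 - V7/V - V7 - VI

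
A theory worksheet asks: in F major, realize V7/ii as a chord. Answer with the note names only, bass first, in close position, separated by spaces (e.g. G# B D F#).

D F# A C

The slash means an applied dominant: we want the dominant of ii. In F major, ii is G minor, and its dominant is built on D.
Building a dominant seventh chord on D gives D-F#-A-C.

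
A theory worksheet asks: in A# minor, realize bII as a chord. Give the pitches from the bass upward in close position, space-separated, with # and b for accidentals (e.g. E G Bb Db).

B D# F#

Scale degree 2 in A# minor is B#; lowering it a half step gives B. bII is the Neapolitan chord — a major triad on the lowered second degree.
So the chord is B-D#-F#, a major triad.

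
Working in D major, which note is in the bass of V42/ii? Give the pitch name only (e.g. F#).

The applied chord V42/ii is rooted on B: B-D#-F#-A.
The figure 42 means third inversion — the seventh is in the bass.

A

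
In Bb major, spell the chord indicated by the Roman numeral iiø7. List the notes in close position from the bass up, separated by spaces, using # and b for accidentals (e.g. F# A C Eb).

C Eb Gb Bb

iiø7 is the half-diminished supertonic seventh, borrowed from the parallel minor. In Bb major that root is C.
So the chord is C-Eb-Gb-Bb, a half-diminished seventh chord.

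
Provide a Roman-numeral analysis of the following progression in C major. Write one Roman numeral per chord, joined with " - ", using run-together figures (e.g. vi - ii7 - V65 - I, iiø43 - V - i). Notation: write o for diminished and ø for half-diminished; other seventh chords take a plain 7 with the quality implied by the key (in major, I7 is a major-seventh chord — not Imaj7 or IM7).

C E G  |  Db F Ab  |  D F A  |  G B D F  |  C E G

I - bII - ii - V7 - I

C-E-G has root C, degree 1 in C major, so I.
Db-F-Ab is non-diatonic — a major triad on the lowered supertonic (Db): the Neapolitan chord, bII.
D-F-A has root D, degree 2 in C major, so ii.
G-B-D-F: dominant seventh chord on G = scale degree 5 → V7.
C-E-G: major triad on C = scale degree 1 → I.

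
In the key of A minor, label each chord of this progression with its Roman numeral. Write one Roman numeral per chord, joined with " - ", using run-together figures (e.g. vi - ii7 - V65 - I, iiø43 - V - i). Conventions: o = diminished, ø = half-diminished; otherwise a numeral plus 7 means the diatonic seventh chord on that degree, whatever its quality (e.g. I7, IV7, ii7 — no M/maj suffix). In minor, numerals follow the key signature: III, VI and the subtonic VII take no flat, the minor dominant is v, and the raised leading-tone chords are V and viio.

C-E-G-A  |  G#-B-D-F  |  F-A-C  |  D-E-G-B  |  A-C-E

i65 - viio7 - VI - v42 - i

C-E-G-A: minor seventh chord on A = scale degree 1 → i65.
G#-B-D-F: root G# is the leading tone; fully diminished seventh chord there is viio7.
F-A-C: major triad on F = scale degree 6 → VI.
D-E-G-B has root E, degree 5 in A minor, so v42.
A-C-E has root A, degree 1 in A minor, so i.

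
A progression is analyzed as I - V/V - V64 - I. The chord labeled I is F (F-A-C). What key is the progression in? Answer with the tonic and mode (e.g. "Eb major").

F major

The chord F is a major triad rooted on F; its label is I.
If F is scale degree 1 and the mode makes that degree carry a major triad, the tonic is F and the mode is major.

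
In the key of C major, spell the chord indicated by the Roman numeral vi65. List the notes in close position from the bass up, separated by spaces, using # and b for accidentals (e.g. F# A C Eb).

C E G A

The numeral's case and figure indicate a minor seventh chord. In C major its root, scale degree 6, is A.
Stacking thirds from A gives A-C-E-G.
With the 65 figure the chord is in first inversion; from the bass C upward in close position it reads C-E-G-A.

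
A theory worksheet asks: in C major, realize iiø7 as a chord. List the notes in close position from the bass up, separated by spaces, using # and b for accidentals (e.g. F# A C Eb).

iiø7 is the half-diminished supertonic seventh, borrowed from the parallel minor. In C major that root is D.
So the chord is D-F-Ab-C, a half-diminished seventh chord.

D F Ab C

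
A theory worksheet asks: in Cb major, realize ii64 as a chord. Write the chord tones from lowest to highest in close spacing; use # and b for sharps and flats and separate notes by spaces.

Ab Db Fb

In Cb major, the supertonic is Db, and the diatonic chord built there is a minor triad.
That chord is spelled Db-Fb-Ab.
With the 64 figure the chord is in second inversion; from the bass Ab upward in close position it reads Ab-Db-Fb.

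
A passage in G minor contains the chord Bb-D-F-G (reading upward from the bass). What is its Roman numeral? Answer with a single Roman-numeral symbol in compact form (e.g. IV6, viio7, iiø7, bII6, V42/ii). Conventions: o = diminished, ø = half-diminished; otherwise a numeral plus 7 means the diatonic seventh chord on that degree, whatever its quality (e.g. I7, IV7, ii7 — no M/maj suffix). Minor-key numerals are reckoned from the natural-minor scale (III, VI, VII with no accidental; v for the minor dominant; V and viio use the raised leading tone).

i65

Stacked in thirds the chord is G-Bb-D-F: a minor seventh chord on G.
G is scale degree 1 in G minor, and a minor seventh chord on that degree is written i7.
With Bb in the bass the chord is in first inversion, so the figured bass is 65.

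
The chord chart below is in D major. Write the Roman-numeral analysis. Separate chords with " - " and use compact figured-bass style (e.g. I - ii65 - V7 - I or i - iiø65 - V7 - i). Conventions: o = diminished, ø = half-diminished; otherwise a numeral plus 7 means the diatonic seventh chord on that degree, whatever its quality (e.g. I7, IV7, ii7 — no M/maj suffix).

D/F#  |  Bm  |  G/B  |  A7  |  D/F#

I6 - vi - IV6 - V7 - I6

D/F# has root D, degree 1 in D major, so I6.
Bm: minor triad on B = scale degree 6 → vi.
G/B: root G is the subdominant; major triad there is IV6.
A7: dominant seventh chord on A = scale degree 5 → V7.
D/F#: root D is the tonic; major triad there is I6.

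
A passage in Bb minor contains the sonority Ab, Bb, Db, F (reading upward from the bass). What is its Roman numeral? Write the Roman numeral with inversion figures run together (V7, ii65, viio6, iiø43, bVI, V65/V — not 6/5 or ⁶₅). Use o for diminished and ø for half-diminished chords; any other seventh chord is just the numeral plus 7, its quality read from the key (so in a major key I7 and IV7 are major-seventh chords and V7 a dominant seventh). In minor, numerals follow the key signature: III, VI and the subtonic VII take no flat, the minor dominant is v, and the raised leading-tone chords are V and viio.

The pitches Bb-Db-F-Ab form a minor seventh chord rooted on Bb.
In Bb minor, Bb is the tonic; the diatonic minor seventh chord there is i7.
With Ab in the bass the chord is in third inversion, so the figured bass is 42.

i42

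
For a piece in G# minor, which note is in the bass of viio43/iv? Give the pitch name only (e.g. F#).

F#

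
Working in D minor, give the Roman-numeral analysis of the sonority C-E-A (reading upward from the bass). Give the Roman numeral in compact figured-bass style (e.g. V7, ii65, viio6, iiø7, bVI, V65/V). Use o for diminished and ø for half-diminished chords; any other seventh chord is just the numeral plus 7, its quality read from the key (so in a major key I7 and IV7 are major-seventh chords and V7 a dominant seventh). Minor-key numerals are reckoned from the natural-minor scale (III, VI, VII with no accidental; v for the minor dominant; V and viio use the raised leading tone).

The pitches A-C-E form a minor triad rooted on A.
In D minor, A is the dominant; the diatonic minor triad there is v.
With C in the bass the chord is in first inversion, so the figured bass is 6.

v6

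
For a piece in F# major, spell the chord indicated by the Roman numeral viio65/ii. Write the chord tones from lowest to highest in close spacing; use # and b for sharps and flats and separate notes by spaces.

The slash marks an applied leading-tone chord: viio of ii. In F# major, ii is G#, so the leading tone to it is F##, a half step below.
Building a fully diminished seventh chord on F## gives F##-A#-C#-E.
The figured bass 65 indicates first inversion, placing the third (A#) in the bass: A#-C#-E-F##.

A# C# E F##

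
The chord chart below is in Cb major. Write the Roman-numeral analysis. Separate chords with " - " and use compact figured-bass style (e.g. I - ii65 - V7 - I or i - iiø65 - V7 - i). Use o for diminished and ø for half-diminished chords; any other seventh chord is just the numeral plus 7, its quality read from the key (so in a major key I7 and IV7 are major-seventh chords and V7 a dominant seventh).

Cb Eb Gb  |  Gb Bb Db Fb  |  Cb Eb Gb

Cb-Eb-Gb has root Cb, degree 1 in Cb major, so I.
Gb-Bb-Db-Fb: root Gb is the dominant; dominant seventh chord there is V7.
Cb-Eb-Gb: major triad on Cb = scale degree 1 → I.

I - V7 - I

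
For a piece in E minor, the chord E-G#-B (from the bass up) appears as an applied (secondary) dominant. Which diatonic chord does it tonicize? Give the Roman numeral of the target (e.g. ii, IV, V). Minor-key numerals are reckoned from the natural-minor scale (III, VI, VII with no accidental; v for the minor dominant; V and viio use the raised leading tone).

iv

The chord is a major triad on E.
A dominant resolves down a perfect fifth: E → A. In E minor, A is scale degree 4, i.e. iv.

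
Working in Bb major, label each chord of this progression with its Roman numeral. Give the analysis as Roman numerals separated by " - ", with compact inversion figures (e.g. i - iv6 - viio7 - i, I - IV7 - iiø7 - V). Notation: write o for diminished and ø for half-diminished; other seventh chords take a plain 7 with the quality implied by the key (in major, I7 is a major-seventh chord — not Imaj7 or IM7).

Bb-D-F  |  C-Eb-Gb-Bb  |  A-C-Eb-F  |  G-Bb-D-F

I - iiø7 - V65 - vi7

Bb-D-F: major triad on Bb = scale degree 1 → I.
C-Eb-Gb-Bb: half-diminished seventh chord on C — chromatic; iiø7 (borrowed from the parallel minor).
A-C-Eb-F: dominant seventh chord on F = scale degree 5 → V65.
G-Bb-D-F: minor seventh chord on G = scale degree 6 → vi7.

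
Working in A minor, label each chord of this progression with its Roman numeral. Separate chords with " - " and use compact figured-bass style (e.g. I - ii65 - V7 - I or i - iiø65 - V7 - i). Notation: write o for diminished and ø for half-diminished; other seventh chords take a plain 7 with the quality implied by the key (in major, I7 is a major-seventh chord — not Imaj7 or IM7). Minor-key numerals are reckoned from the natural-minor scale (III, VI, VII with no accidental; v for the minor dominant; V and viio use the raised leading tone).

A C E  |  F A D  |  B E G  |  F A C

i - iv6 - v64 - VI

A-C-E: minor triad on A = scale degree 1 → i.
F-A-D: root D is the subdominant; minor triad there is iv6.
B-E-G has root E, degree 5 in A minor, so v64.
F-A-C has root F, degree 6 in A minor, so VI.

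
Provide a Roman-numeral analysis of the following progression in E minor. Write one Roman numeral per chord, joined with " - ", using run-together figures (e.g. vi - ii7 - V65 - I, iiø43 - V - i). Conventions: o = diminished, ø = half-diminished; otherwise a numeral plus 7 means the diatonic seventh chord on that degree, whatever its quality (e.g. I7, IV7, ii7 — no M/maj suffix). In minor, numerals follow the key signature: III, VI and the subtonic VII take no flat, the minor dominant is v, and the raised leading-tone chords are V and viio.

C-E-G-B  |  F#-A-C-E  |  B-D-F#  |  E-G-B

VI7 - iiø7 - v - i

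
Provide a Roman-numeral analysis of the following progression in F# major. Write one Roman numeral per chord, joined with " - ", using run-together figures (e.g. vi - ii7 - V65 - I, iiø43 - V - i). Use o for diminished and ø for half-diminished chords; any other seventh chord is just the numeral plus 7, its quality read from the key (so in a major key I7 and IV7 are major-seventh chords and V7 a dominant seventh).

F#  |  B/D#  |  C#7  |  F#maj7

F#: root F# is the tonic; major triad there is I.
B/D#: root B is the subdominant; major triad there is IV6.
C#7: dominant seventh chord on C# = scale degree 5 → V7.
F#maj7: major seventh chord on F# = scale degree 1 → I7.

I - IV6 - V7 - I7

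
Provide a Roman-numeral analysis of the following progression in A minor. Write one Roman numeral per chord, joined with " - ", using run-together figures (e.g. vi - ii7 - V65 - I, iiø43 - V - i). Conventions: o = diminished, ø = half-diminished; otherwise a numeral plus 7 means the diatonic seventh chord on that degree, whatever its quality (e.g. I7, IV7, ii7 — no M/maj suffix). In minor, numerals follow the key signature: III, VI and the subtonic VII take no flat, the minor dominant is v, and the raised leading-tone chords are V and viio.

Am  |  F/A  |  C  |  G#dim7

i - VI6 - III - viio7

Am: root A is the tonic; minor triad there is i.
F/A: root F is the submediant; major triad there is VI6.
C has root C, degree 3 in A minor, so III.
G#dim7: root G# is the leading tone; fully diminished seventh chord there is viio7.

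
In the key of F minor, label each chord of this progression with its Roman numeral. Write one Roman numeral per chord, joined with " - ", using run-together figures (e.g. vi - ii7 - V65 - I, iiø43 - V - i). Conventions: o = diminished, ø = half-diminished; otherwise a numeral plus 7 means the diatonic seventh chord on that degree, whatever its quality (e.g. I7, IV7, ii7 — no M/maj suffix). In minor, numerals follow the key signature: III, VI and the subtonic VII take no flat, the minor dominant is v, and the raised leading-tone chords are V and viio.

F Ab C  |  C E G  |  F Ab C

i - V - i

F-Ab-C: minor triad on F = scale degree 1 → i.
C-E-G has root C, degree 5 in F minor, so V.
F-Ab-C: root F is the tonic; minor triad there is i.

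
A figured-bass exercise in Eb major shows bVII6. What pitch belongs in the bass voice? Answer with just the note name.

F

bVII in Eb major has root Db; the chord is Db-F-Ab.
The figure 6 means first inversion — the third is in the bass.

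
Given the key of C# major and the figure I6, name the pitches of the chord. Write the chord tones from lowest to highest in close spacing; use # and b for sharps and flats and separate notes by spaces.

In C# major, scale degree 1 is C#, and the diatonic chord built there is a major triad.
Stacking thirds from C# gives C#-E#-G#.
With the 6 figure the chord is in first inversion; from the bass E# upward in close position it reads E#-G#-C#.

E# G# C#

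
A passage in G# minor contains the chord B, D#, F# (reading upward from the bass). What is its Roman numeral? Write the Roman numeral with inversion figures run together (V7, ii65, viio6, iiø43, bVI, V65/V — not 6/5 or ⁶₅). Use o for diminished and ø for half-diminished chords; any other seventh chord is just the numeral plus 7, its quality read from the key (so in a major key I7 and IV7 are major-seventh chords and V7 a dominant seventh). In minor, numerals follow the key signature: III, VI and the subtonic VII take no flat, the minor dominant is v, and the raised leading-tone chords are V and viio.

The pitches B-D#-F# form a major triad rooted on B.
B is scale degree 3 in G# minor, and a major triad on that degree is written III.

III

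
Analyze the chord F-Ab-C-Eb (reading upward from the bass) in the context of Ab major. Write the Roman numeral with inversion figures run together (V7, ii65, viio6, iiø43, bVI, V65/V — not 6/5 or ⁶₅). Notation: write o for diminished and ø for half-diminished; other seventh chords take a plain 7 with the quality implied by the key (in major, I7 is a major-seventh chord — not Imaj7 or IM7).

vi7

The pitches F-Ab-C-Eb form a minor seventh chord rooted on F.
F is scale degree 6 in Ab major, and a minor seventh chord on that degree is written vi7.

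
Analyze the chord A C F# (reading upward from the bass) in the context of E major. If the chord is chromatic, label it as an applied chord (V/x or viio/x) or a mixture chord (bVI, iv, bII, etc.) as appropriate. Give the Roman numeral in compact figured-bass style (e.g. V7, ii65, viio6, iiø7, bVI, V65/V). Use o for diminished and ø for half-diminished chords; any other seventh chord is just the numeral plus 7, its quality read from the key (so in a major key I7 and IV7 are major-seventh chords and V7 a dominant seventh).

iio6

Stacked in thirds the chord is F#-A-C: a diminished triad on F#.
F# is the second degree of E major. This is the diminished supertonic triad, borrowed from the parallel minor.
With A in the bass the chord is in first inversion, so the figured bass is 6.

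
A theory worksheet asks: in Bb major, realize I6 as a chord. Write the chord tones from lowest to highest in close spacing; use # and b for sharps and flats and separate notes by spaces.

D F Bb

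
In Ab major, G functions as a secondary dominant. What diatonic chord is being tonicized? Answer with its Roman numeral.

iii

The chord is a major triad on G.
A dominant resolves down a perfect fifth: G → C. In Ab major, C is scale degree 3, i.e. iii.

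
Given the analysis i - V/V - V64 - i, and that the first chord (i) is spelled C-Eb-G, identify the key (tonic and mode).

C minor

i is given as C-Eb-G — a minor triad with root C.
If C is scale degree 1 and the mode makes that degree carry a minor triad, the tonic is C and the mode is minor.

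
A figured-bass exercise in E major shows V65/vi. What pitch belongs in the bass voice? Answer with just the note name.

The applied chord V65/vi is rooted on G#: G#-B#-D#-F#.
The figure 65 means first inversion — the third is in the bass.

B#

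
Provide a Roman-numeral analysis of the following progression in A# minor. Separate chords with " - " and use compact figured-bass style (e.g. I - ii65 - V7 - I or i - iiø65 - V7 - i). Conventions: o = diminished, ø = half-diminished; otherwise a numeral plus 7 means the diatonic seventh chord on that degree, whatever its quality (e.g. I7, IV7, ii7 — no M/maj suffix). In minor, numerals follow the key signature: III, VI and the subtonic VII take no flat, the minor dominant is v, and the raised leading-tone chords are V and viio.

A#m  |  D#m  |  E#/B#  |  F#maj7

i - iv - V64 - VI7

A#m: root A# is the tonic; minor triad there is i.
D#m has root D#, degree 4 in A# minor, so iv.
E#/B#: major triad on E# = scale degree 5 → V64.
F#maj7 has root F#, degree 6 in A# minor, so VI7.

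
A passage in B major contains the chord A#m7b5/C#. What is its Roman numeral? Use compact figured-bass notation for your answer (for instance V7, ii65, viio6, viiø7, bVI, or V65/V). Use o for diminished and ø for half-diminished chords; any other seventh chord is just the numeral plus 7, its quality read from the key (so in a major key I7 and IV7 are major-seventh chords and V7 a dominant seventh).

viiø65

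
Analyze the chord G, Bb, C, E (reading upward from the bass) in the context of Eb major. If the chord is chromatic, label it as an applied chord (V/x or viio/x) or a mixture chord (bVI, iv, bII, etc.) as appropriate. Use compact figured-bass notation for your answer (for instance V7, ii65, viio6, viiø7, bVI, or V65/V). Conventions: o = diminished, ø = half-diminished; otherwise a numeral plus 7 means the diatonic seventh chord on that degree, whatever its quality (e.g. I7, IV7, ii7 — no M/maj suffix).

V43/ii

Stacked in thirds the chord is C-E-G-Bb: a dominant seventh chord on C.
C is not a diatonic chord root with this quality in Eb major, but it lies a perfect fifth above F (ii), so the chord functions as an applied dominant of ii.
With G in the bass the chord is in second inversion, so the figured bass is 43.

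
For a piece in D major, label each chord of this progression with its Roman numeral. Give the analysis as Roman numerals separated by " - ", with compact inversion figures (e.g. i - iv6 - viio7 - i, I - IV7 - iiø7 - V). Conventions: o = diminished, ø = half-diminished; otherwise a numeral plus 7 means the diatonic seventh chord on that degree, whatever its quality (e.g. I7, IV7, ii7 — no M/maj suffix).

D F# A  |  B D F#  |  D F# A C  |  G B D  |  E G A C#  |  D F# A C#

D-F#-A: root D is the tonic; major triad there is I.
B-D-F#: root B is the submediant; minor triad there is vi.
D-F#-A-C: chromatic; D is V of IV, so V7/IV.
G-B-D has root G, degree 4 in D major, so IV.
E-G-A-C# has root A, degree 5 in D major, so V43.
D-F#-A-C# has root D, degree 1 in D major, so I7.

I - vi - V7/IV - IV - V43 - I7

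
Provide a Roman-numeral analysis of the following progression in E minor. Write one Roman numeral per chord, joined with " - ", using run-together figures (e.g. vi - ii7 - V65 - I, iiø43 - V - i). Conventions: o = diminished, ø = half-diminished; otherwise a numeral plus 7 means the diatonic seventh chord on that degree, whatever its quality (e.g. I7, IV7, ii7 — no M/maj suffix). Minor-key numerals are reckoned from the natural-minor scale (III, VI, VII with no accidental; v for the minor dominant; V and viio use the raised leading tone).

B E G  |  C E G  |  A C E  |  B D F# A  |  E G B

i64 - VI - iv - v7 - i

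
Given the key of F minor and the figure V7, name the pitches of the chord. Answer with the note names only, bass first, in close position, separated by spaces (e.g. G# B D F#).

C E G Bb

In F minor, the dominant is C. The dominant is major (leading tone raised), so V is a dominant seventh chord.
That chord is spelled C-E-G-Bb.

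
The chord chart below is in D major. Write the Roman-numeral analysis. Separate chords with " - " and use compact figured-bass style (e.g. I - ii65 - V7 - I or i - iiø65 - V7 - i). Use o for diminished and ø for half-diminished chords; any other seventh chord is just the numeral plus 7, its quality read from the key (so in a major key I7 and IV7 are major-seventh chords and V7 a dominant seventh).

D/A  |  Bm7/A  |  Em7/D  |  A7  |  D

I64 - vi42 - ii42 - V7 - I

D/A: root D is the tonic; major triad there is I64.
Bm7/A has root B, degree 6 in D major, so vi42.
Em7/D: minor seventh chord on E = scale degree 2 → ii42.
A7: root A is the dominant; dominant seventh chord there is V7.
D: major triad on D = scale degree 1 → I.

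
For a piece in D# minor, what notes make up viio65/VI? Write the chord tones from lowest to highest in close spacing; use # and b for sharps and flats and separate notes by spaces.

C# E G A#

The slash marks an applied leading-tone chord: viio of VI. In D# minor, VI is B, so the leading tone to it is A#, a half step below.
Building a fully diminished seventh chord on A# gives A#-C#-E-G.
The figured bass 65 indicates first inversion, placing the third (C#) in the bass: C#-E-G-A#.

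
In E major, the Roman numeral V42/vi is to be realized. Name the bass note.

F#

The applied chord V42/vi is rooted on G#: G#-B#-D#-F#.
The figure 42 means third inversion — the seventh is in the bass.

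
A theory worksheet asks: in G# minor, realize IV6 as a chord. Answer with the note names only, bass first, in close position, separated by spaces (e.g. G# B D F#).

IV6 is the major subdominant, borrowed from the parallel major. In G# minor that root is C#.
So the chord is C#-E#-G#.
The figured bass 6 indicates first inversion, placing the third (E#) in the bass: E#-G#-C#.

E# G# C#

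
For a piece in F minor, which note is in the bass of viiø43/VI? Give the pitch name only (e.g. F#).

Gb

The applied chord viiø43/VI is rooted on C: C-Eb-Gb-Bb.
The figure 43 means second inversion — the fifth is in the bass.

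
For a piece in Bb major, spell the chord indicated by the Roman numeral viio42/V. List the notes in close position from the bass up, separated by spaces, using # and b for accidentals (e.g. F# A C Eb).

Db E G Bb

viio42/V is a secondary leading-tone chord. The target V is F in Bb major; the applied chord is rooted a semitone below, on E.
Building a fully diminished seventh chord on E gives E-G-Bb-Db.
The figured bass 42 indicates third inversion, placing the seventh (Db) in the bass: Db-E-G-Bb.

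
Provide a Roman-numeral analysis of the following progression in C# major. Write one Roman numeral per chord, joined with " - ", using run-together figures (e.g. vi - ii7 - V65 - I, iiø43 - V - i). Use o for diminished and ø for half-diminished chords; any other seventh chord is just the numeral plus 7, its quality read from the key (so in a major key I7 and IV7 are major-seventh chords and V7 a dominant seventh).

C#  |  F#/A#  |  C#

I - IV6 - I

C# has root C#, degree 1 in C# major, so I.
F#/A#: root F# is the subdominant; major triad there is IV6.
C#: root C# is the tonic; major triad there is I.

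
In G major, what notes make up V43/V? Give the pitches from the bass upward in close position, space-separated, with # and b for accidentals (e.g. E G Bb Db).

E G A C#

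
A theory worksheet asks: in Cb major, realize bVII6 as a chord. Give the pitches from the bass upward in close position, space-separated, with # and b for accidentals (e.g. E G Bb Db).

Db Fb Bbb

bVII6 is a major triad on the lowered seventh degree (the subtonic), borrowed from the parallel minor. In Cb major that root is Bbb.
So the chord is Bbb-Db-Fb, a major triad.
With the 6 figure the chord is in first inversion; from the bass Db upward in close position it reads Db-Fb-Bbb.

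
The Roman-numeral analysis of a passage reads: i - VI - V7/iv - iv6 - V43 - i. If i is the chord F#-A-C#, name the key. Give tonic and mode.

i is given as F#-A-C# — a minor triad with root F#.
If F# is scale degree 1 and the mode makes that degree carry a minor triad, the tonic is F# and the mode is minor.

F# minor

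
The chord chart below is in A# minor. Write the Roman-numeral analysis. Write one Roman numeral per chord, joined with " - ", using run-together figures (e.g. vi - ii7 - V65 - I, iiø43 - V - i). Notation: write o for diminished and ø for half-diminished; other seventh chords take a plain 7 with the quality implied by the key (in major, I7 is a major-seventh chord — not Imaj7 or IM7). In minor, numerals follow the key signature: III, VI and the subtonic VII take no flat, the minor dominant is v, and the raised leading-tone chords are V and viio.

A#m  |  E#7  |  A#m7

A#m: root A# is the tonic; minor triad there is i.
E#7: root E# is the dominant; dominant seventh chord there is V7.
A#m7: minor seventh chord on A# = scale degree 1 → i7.

i - V7 - i7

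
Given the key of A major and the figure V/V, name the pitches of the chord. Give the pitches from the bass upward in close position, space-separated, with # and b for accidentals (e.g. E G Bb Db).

B D# F#

V/V is a secondary dominant — the dominant triad of V. V in A major is E, so the applied chord's root is B, a perfect fifth above.
Building a major triad on B gives B-D#-F#.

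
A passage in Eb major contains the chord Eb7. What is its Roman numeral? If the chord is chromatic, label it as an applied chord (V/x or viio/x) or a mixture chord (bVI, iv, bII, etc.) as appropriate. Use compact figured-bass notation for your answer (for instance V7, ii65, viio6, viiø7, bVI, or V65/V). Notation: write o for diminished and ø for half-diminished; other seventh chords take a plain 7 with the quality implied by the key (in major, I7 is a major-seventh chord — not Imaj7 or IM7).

V7/IV

The pitches Eb-G-Bb-Db form a dominant seventh chord rooted on Eb.
Eb is not a diatonic chord root with this quality in Eb major, but it lies a perfect fifth above Ab (IV), so the chord functions as an applied dominant of IV.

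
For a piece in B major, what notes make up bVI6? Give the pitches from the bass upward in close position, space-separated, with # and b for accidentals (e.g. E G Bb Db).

Scale degree 6 in B major is G#; lowering it a half step gives G. bVI6 is a major triad on the lowered sixth degree, borrowed from the parallel minor.
So the chord is G-B-D, a major triad.
With the 6 figure the chord is in first inversion; from the bass B upward in close position it reads B-D-G.

B D G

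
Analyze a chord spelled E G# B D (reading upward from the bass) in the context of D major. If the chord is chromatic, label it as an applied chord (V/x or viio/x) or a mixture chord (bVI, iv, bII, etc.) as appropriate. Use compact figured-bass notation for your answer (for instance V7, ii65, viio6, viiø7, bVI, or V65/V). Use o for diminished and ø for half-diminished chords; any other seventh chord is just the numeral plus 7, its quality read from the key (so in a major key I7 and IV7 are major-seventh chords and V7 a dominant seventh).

V7/V

The pitches E-G#-B-D form a dominant seventh chord rooted on E.
E is not a diatonic chord root with this quality in D major, but it lies a perfect fifth above A (V), so the chord functions as an applied dominant of V.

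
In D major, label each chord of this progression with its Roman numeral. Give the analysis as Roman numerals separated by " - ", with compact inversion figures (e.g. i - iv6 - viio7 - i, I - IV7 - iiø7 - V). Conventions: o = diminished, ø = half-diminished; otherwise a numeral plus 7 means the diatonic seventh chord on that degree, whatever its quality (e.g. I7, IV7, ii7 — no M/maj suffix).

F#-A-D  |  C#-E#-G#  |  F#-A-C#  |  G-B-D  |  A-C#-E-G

I6 - V/iii - iii - IV - V7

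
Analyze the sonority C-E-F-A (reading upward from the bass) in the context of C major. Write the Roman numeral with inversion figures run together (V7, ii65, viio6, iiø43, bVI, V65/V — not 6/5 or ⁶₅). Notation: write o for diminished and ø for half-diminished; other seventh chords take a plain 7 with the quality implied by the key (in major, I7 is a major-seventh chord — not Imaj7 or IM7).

The pitches F-A-C-E form a major seventh chord rooted on F.
In C major, F is the subdominant; the diatonic major seventh chord there is IV7.
With C in the bass the chord is in second inversion, so the figured bass is 43.

IV43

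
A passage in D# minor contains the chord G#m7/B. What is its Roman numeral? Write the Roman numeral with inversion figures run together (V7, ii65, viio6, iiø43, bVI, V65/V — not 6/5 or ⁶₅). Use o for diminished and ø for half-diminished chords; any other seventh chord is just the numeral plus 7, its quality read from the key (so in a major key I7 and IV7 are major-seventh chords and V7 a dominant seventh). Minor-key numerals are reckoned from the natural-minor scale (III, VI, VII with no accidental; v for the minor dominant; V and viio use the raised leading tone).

Stacked in thirds the chord is G#-B-D#-F#: a minor seventh chord on G#.
In D# minor, G# is the subdominant; the diatonic minor seventh chord there is iv7.
With B in the bass the chord is in first inversion, so the figured bass is 65.

iv65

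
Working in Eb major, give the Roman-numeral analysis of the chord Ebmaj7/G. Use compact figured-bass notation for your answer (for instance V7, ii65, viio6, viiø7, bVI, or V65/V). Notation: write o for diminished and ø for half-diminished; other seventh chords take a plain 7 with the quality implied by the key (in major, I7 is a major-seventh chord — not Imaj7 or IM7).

I65

Stacked in thirds the chord is Eb-G-Bb-D: a major seventh chord on Eb.
In Eb major, Eb is the tonic; the diatonic major seventh chord there is I7.
With G in the bass the chord is in first inversion, so the figured bass is 65.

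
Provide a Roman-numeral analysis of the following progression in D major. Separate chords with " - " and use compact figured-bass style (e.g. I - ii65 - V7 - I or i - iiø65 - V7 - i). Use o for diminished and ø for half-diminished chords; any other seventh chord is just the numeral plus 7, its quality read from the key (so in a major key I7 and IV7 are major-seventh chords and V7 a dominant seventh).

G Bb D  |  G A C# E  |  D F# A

iv - V42 - I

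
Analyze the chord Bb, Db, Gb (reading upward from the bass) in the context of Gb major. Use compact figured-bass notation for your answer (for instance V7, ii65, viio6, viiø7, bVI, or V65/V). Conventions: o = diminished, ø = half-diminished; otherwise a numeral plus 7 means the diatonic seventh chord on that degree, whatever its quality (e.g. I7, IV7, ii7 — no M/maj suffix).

Stacked in thirds the chord is Gb-Bb-Db: a major triad on Gb.
Gb is scale degree 1 in Gb major, and a major triad on that degree is written I.
With Bb in the bass the chord is in first inversion, so the figured bass is 6.

I6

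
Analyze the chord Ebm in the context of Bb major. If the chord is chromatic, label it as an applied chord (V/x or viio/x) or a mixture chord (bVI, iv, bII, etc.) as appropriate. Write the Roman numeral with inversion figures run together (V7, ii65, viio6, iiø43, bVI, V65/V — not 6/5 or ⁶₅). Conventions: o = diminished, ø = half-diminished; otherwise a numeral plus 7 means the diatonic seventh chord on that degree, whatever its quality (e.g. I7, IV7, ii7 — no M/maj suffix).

iv

The pitches Eb-Gb-Bb form a minor triad rooted on Eb.
Eb is the fourth degree of Bb major. This is the minor subdominant, borrowed from the parallel minor.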